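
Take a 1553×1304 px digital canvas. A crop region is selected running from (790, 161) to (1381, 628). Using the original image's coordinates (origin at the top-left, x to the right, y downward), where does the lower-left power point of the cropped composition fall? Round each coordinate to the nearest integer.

x = 987 px, y = 472 px

Crop width = 1381 − 790 = 591 px; one third is 197.00 px.
Crop height = 628 − 161 = 467 px; one third is 155.67 px.
The lower-left point is one-third across and two-thirds down within the crop:
x = 790 + 1 × 197.00 ≈ 987; y = 161 + 2 × 155.67 ≈ 472.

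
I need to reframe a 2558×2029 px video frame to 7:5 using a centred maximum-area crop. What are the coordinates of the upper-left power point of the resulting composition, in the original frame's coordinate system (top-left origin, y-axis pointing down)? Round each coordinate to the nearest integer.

2558/2029 < 7/5, so the 7:5 crop keeps the full width 2558 and trims height to 2558 × 5/7 = 1827.14 px.
Top offset = (2029 − 1827.14)/2 = 100.93 px; left offset = 0.
Upper-left is one-third across and one-third down within the crop:
x = 0.00 + 1 × 2558.00/3 ≈ 853; y = 100.93 + 1 × 1827.14/3 ≈ 710.

x = 853 px, y = 710 px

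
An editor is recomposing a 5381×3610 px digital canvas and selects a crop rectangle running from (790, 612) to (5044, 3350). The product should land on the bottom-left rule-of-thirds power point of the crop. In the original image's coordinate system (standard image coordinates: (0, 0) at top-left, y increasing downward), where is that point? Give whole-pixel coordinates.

(2208, 2437)

Crop width = 5044 − 790 = 4254 px; one third is 1418.00 px.
Crop height = 3350 − 612 = 2738 px; one third is 912.67 px.
The bottom-left point is one-third across and two-thirds down within the crop:
x = 790 + 1 × 1418.00 ≈ 2208; y = 612 + 2 × 912.67 ≈ 2437.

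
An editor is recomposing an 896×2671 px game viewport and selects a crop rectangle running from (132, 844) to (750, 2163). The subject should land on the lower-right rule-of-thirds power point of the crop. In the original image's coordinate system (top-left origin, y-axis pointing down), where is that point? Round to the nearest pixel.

Crop width = 750 − 132 = 618 px; one third is 206.00 px.
Crop height = 2163 − 844 = 1319 px; one third is 439.67 px.
The lower-right point is two-thirds across and two-thirds down within the crop:
x = 132 + 2 × 206.00 ≈ 544; y = 844 + 2 × 439.67 ≈ 1723.

(544, 1723)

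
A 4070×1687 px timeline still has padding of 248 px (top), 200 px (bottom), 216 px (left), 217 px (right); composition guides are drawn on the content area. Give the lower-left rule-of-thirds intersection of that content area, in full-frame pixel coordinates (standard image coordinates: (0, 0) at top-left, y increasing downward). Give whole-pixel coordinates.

(1428, 1074)

Content width = 4070 − 216 − 217 = 3637 px; content height = 1687 − 248 − 200 = 1239 px.
Lower-left is one-third across and two-thirds down within the content area.
x = 216 + 1 × 3637/3 = 216 + 1212.33 ≈ 1428
y = 248 + 2 × 1239/3 = 248 + 826.00 ≈ 1074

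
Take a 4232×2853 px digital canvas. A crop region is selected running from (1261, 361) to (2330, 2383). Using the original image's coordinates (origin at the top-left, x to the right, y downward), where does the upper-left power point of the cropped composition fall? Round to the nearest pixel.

Crop width = 2330 − 1261 = 1069 px; one third is 356.33 px.
Crop height = 2383 − 361 = 2022 px; one third is 674.00 px.
The upper-left point is one-third across and one-third down within the crop:
x = 1261 + 1 × 356.33 ≈ 1617; y = 361 + 1 × 674.00 ≈ 1035.

x = 1617 px, y = 1035 px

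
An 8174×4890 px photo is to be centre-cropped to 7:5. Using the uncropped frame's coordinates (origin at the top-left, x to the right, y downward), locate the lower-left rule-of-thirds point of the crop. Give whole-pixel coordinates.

8174/4890 > 7/5, so the 7:5 crop keeps the full height 4890 and trims width to 4890 × 7/5 = 6846.00 px.
Left offset = (8174 − 6846.00)/2 = 664.00 px; top offset = 0.
Lower-left is one-third across and two-thirds down within the crop:
x = 664.00 + 1 × 6846.00/3 ≈ 2946; y = 0.00 + 2 × 4890.00/3 ≈ 3260.

(2946, 3260)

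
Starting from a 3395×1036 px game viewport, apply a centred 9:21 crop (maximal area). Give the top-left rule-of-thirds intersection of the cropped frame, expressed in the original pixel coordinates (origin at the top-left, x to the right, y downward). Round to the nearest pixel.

3395/1036 > 9/21, so the 9:21 crop keeps the full height 1036 and trims width to 1036 × 9/21 = 444.00 px.
Left offset = (3395 − 444.00)/2 = 1475.50 px; top offset = 0.
Top-left is one-third across and one-third down within the crop:
x = 1475.50 + 1 × 444.00/3 ≈ 1624; y = 0.00 + 1 × 1036.00/3 ≈ 345.

(1624, 345)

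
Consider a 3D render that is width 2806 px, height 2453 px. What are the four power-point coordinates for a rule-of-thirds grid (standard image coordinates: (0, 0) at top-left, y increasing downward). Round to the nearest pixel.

(935, 818), (1871, 818), (935, 1635), (1871, 1635)

One third of 2806 is 935.33; one third of 2453 is 817.67.
Vertical third lines at x = 935 and x = 1871; horizontal third lines at y = 818 and y = 1635.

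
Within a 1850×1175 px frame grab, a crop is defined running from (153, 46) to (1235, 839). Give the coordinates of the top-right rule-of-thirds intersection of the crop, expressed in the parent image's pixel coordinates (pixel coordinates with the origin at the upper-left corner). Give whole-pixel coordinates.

x = 874 px, y = 310 px

Crop width = 1235 − 153 = 1082 px; one third is 360.67 px.
Crop height = 839 − 46 = 793 px; one third is 264.33 px.
The top-right point is two-thirds across and one-third down within the crop:
x = 153 + 2 × 360.67 ≈ 874; y = 46 + 1 × 264.33 ≈ 310.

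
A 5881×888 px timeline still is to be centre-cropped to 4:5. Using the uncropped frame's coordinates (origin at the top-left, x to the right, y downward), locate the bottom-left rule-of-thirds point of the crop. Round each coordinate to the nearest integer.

5881/888 > 4/5, so the 4:5 crop keeps the full height 888 and trims width to 888 × 4/5 = 710.40 px.
Left offset = (5881 − 710.40)/2 = 2585.30 px; top offset = 0.
Bottom-left is one-third across and two-thirds down within the crop:
x = 2585.30 + 1 × 710.40/3 ≈ 2822; y = 0.00 + 2 × 888.00/3 ≈ 592.

(2822, 592)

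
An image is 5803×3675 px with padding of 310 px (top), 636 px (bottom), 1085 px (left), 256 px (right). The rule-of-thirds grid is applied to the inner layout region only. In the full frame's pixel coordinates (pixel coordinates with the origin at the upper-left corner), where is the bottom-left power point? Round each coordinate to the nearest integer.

Content width = 5803 − 1085 − 256 = 4462 px; content height = 3675 − 310 − 636 = 2729 px.
Bottom-left is one-third across and two-thirds down within the inner layout region.
x = 1085 + 1 × 4462/3 = 1085 + 1487.33 ≈ 2572
y = 310 + 2 × 2729/3 = 310 + 1819.33 ≈ 2129

x = 2572 px, y = 2129 px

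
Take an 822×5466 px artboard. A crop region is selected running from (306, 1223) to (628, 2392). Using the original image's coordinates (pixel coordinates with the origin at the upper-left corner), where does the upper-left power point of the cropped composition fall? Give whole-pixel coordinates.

Crop width = 628 − 306 = 322 px; one third is 107.33 px.
Crop height = 2392 − 1223 = 1169 px; one third is 389.67 px.
The upper-left point is one-third across and one-third down within the crop:
x = 306 + 1 × 107.33 ≈ 413; y = 1223 + 1 × 389.67 ≈ 1613.

x = 413 px, y = 1613 px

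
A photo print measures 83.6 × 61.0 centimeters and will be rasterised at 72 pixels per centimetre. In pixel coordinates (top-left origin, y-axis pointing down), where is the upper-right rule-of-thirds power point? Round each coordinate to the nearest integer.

(4013, 1464)

In pixels the canvas is 83.6 × 72 = 6019.2 wide and 61.0 × 72 = 4392 tall.
The upper-right point is two-thirds across and one-third down:
x = 2 × 6019.2/3 ≈ 4013; y = 1 × 4392/3 ≈ 1464.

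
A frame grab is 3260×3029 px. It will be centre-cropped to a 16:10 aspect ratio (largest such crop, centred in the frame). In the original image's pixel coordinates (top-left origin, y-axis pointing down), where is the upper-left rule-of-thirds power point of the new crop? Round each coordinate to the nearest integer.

(1087, 1175)

3260/3029 < 16/10, so the 16:10 crop keeps the full width 3260 and trims height to 3260 × 10/16 = 2037.50 px.
Top offset = (3029 − 2037.50)/2 = 495.75 px; left offset = 0.
Upper-left is one-third across and one-third down within the crop:
x = 0.00 + 1 × 3260.00/3 ≈ 1087; y = 495.75 + 1 × 2037.50/3 ≈ 1175.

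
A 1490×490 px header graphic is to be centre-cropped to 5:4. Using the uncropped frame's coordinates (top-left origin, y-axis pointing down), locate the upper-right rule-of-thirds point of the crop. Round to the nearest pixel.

1490/490 > 5/4, so the 5:4 crop keeps the full height 490 and trims width to 490 × 5/4 = 612.50 px.
Left offset = (1490 − 612.50)/2 = 438.75 px; top offset = 0.
Upper-right is two-thirds across and one-third down within the crop:
x = 438.75 + 2 × 612.50/3 ≈ 847; y = 0.00 + 1 × 490.00/3 ≈ 163.

x = 847 px, y = 163 px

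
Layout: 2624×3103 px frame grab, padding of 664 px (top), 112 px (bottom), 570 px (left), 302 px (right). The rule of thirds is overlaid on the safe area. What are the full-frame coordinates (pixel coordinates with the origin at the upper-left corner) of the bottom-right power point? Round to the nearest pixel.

(1738, 2215)

Content width = 2624 − 570 − 302 = 1752 px; content height = 3103 − 664 − 112 = 2327 px.
Bottom-right is two-thirds across and two-thirds down within the safe area.
x = 570 + 2 × 1752/3 = 570 + 1168.00 ≈ 1738
y = 664 + 2 × 2327/3 = 664 + 1551.33 ≈ 2215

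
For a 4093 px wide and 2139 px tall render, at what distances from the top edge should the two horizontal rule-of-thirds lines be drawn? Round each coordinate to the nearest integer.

y = 713 px and y = 1426 px

2139 / 3 = 713, so the horizontal lines sit at one and two thirds of 2139.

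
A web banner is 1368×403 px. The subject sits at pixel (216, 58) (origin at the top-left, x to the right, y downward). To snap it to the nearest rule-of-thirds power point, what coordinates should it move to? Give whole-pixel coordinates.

x = 456 px, y = 134 px

Third lines: x ∈ {456, 912}, y ∈ {134, 269}.
216 is closer to x = 456; 58 is closer to y = 134.
So the nearest intersection is the upper-left power point.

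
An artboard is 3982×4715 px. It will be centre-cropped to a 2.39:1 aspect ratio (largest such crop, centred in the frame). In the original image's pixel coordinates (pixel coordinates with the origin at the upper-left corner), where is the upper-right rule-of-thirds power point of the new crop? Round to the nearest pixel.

3982/4715 < 2.39/1, so the 2.39:1 crop keeps the full width 3982 and trims height to 3982 × 1/2.39 = 1666.11 px.
Top offset = (4715 − 1666.11)/2 = 1524.45 px; left offset = 0.
Upper-right is two-thirds across and one-third down within the crop:
x = 0.00 + 2 × 3982.00/3 ≈ 2655; y = 1524.45 + 1 × 1666.11/3 ≈ 2080.

(2655, 2080)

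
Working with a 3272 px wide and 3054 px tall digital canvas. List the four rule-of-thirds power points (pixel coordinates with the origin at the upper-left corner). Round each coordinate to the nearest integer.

One third of 3272 is 1090.67; one third of 3054 is 1018.
Vertical third lines at x = 1091 and x = 2181; horizontal third lines at y = 1018 and y = 2036.

(1091, 1018), (2181, 1018), (1091, 2036), (2181, 2036)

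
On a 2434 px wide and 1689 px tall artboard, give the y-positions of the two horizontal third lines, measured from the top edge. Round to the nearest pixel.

1689 / 3 = 563, so the horizontal lines sit at one and two thirds of 1689.

y = 563 px and y = 1126 px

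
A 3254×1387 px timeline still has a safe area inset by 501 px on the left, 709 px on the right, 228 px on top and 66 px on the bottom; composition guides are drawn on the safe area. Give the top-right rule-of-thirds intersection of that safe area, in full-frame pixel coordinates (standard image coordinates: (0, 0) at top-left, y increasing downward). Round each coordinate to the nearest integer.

x = 1864 px, y = 592 px

Content width = 3254 − 501 − 709 = 2044 px; content height = 1387 − 228 − 66 = 1093 px.
Top-right is two-thirds across and one-third down within the safe area.
x = 501 + 2 × 2044/3 = 501 + 1362.67 ≈ 1864
y = 228 + 1 × 1093/3 = 228 + 364.33 ≈ 592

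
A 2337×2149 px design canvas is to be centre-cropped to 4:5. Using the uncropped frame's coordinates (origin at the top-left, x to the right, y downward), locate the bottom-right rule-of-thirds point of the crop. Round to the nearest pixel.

x = 1455 px, y = 1433 px

2337/2149 > 4/5, so the 4:5 crop keeps the full height 2149 and trims width to 2149 × 4/5 = 1719.20 px.
Left offset = (2337 − 1719.20)/2 = 308.90 px; top offset = 0.
Bottom-right is two-thirds across and two-thirds down within the crop:
x = 308.90 + 2 × 1719.20/3 ≈ 1455; y = 0.00 + 2 × 2149.00/3 ≈ 1433.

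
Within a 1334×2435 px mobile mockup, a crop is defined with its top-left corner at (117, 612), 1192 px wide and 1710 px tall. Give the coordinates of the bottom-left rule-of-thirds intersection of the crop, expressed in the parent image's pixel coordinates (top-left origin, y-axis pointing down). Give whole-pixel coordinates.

(514, 1752)

One third of the crop width 1192 is 397.33 px.
One third of the crop height 1710 is 570.00 px.
The bottom-left point is one-third across and two-thirds down within the crop:
x = 117 + 1 × 397.33 ≈ 514; y = 612 + 2 × 570.00 ≈ 1752.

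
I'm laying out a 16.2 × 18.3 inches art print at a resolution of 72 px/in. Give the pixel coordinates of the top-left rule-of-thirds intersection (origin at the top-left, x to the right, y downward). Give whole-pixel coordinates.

x = 389 px, y = 439 px

In pixels the canvas is 16.2 × 72 = 1166.4 wide and 18.3 × 72 = 1317.6 tall.
The top-left point is one-third across and one-third down:
x = 1 × 1166.4/3 ≈ 389; y = 1 × 1317.6/3 ≈ 439.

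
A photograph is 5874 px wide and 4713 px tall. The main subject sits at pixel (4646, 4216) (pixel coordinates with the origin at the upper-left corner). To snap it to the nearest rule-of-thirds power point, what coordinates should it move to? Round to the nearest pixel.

Third lines: x ∈ {1958, 3916}, y ∈ {1571, 3142}.
4646 is closer to x = 3916; 4216 is closer to y = 3142.
So the nearest intersection is the lower-right power point.

x = 3916 px, y = 3142 px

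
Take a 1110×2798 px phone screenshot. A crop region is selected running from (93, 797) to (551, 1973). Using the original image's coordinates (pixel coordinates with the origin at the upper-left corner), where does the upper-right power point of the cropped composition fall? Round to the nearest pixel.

(398, 1189)

Crop width = 551 − 93 = 458 px; one third is 152.67 px.
Crop height = 1973 − 797 = 1176 px; one third is 392.00 px.
The upper-right point is two-thirds across and one-third down within the crop:
x = 93 + 2 × 152.67 ≈ 398; y = 797 + 1 × 392.00 ≈ 1189.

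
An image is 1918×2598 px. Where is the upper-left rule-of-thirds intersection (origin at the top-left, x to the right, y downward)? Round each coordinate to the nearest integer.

(639, 866)

The upper-left point sits one-third of the way across and one-third of the way down.
x = 1 × 1918/3 ≈ 639; y = 1 × 2598/3 ≈ 866.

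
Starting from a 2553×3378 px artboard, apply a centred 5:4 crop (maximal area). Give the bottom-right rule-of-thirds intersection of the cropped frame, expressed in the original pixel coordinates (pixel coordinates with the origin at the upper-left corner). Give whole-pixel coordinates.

2553/3378 < 5/4, so the 5:4 crop keeps the full width 2553 and trims height to 2553 × 4/5 = 2042.40 px.
Top offset = (3378 − 2042.40)/2 = 667.80 px; left offset = 0.
Bottom-right is two-thirds across and two-thirds down within the crop:
x = 0.00 + 2 × 2553.00/3 ≈ 1702; y = 667.80 + 2 × 2042.40/3 ≈ 2029.

x = 1702 px, y = 2029 px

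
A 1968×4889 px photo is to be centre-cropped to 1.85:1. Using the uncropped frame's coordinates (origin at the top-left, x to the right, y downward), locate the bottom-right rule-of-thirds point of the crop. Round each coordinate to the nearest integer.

1968/4889 < 1.85/1, so the 1.85:1 crop keeps the full width 1968 and trims height to 1968 × 1/1.85 = 1063.78 px.
Top offset = (4889 − 1063.78)/2 = 1912.61 px; left offset = 0.
Bottom-right is two-thirds across and two-thirds down within the crop:
x = 0.00 + 2 × 1968.00/3 ≈ 1312; y = 1912.61 + 2 × 1063.78/3 ≈ 2622.

x = 1312 px, y = 2622 px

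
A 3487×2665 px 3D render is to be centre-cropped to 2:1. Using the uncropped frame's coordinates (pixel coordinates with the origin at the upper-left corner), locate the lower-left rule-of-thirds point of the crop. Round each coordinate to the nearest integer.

x = 1162 px, y = 1623 px

3487/2665 < 2/1, so the 2:1 crop keeps the full width 3487 and trims height to 3487 × 1/2 = 1743.50 px.
Top offset = (2665 − 1743.50)/2 = 460.75 px; left offset = 0.
Lower-left is one-third across and two-thirds down within the crop:
x = 0.00 + 1 × 3487.00/3 ≈ 1162; y = 460.75 + 2 × 1743.50/3 ≈ 1623.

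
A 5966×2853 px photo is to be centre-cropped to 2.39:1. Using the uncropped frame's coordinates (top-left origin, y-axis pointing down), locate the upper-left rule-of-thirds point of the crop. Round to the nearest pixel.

5966/2853 < 2.39/1, so the 2.39:1 crop keeps the full width 5966 and trims height to 5966 × 1/2.39 = 2496.23 px.
Top offset = (2853 − 2496.23)/2 = 178.38 px; left offset = 0.
Upper-left is one-third across and one-third down within the crop:
x = 0.00 + 1 × 5966.00/3 ≈ 1989; y = 178.38 + 1 × 2496.23/3 ≈ 1010.

x = 1989 px, y = 1010 px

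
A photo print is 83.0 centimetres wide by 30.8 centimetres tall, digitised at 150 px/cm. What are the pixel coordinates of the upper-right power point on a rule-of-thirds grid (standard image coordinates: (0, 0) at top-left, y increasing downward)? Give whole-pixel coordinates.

x = 8300 px, y = 1540 px

In pixels the canvas is 83.0 × 150 = 12450 wide and 30.8 × 150 = 4620 tall.
The upper-right point is two-thirds across and one-third down:
x = 2 × 12450/3 ≈ 8300; y = 1 × 4620/3 ≈ 1540.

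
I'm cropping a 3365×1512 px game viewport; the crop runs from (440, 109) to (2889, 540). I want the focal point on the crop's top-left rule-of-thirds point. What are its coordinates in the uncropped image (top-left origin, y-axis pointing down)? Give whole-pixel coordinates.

x = 1256 px, y = 253 px

Crop width = 2889 − 440 = 2449 px; one third is 816.33 px.
Crop height = 540 − 109 = 431 px; one third is 143.67 px.
The top-left point is one-third across and one-third down within the crop:
x = 440 + 1 × 816.33 ≈ 1256; y = 109 + 1 × 143.67 ≈ 253.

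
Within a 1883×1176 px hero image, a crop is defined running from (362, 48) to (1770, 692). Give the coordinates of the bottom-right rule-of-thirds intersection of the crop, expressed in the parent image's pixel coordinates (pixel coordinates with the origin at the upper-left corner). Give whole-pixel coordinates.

(1301, 477)

Crop width = 1770 − 362 = 1408 px; one third is 469.33 px.
Crop height = 692 − 48 = 644 px; one third is 214.67 px.
The bottom-right point is two-thirds across and two-thirds down within the crop:
x = 362 + 2 × 469.33 ≈ 1301; y = 48 + 2 × 214.67 ≈ 477.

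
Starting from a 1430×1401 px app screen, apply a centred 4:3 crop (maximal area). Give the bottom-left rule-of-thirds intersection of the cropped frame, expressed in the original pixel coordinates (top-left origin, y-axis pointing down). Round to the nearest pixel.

x = 477 px, y = 879 px

1430/1401 < 4/3, so the 4:3 crop keeps the full width 1430 and trims height to 1430 × 3/4 = 1072.50 px.
Top offset = (1401 − 1072.50)/2 = 164.25 px; left offset = 0.
Bottom-left is one-third across and two-thirds down within the crop:
x = 0.00 + 1 × 1430.00/3 ≈ 477; y = 164.25 + 2 × 1072.50/3 ≈ 879.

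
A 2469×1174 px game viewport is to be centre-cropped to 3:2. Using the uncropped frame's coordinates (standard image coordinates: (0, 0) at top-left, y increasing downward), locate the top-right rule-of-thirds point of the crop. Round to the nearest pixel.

(1528, 391)

2469/1174 > 3/2, so the 3:2 crop keeps the full height 1174 and trims width to 1174 × 3/2 = 1761.00 px.
Left offset = (2469 − 1761.00)/2 = 354.00 px; top offset = 0.
Top-right is two-thirds across and one-third down within the crop:
x = 354.00 + 2 × 1761.00/3 ≈ 1528; y = 0.00 + 1 × 1174.00/3 ≈ 391.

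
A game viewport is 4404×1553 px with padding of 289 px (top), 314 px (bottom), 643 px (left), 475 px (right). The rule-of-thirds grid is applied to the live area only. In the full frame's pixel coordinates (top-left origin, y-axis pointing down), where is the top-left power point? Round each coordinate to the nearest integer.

Content width = 4404 − 643 − 475 = 3286 px; content height = 1553 − 289 − 314 = 950 px.
Top-left is one-third across and one-third down within the live area.
x = 643 + 1 × 3286/3 = 643 + 1095.33 ≈ 1738
y = 289 + 1 × 950/3 = 289 + 316.67 ≈ 606

(1738, 606)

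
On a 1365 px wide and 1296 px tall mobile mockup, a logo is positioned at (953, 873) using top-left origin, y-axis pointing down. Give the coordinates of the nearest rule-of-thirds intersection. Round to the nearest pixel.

Third lines: x ∈ {455, 910}, y ∈ {432, 864}.
953 is closer to x = 910; 873 is closer to y = 864.
So the nearest intersection is the lower-right power point.

x = 910 px, y = 864 px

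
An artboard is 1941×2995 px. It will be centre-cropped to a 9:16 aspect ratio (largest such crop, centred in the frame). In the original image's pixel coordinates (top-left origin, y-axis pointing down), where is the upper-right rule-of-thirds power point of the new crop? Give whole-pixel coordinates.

x = 1251 px, y = 998 px

1941/2995 > 9/16, so the 9:16 crop keeps the full height 2995 and trims width to 2995 × 9/16 = 1684.69 px.
Left offset = (1941 − 1684.69)/2 = 128.16 px; top offset = 0.
Upper-right is two-thirds across and one-third down within the crop:
x = 128.16 + 2 × 1684.69/3 ≈ 1251; y = 0.00 + 1 × 2995.00/3 ≈ 998.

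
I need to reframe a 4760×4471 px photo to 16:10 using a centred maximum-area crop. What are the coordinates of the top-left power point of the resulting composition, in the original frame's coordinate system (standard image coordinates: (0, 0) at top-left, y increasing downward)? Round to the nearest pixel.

(1587, 1740)

4760/4471 < 16/10, so the 16:10 crop keeps the full width 4760 and trims height to 4760 × 10/16 = 2975.00 px.
Top offset = (4471 − 2975.00)/2 = 748.00 px; left offset = 0.
Top-left is one-third across and one-third down within the crop:
x = 0.00 + 1 × 4760.00/3 ≈ 1587; y = 748.00 + 1 × 2975.00/3 ≈ 1740.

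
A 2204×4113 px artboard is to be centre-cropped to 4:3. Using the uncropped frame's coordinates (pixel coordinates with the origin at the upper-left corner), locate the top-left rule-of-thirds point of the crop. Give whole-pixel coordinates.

x = 735 px, y = 1781 px

2204/4113 < 4/3, so the 4:3 crop keeps the full width 2204 and trims height to 2204 × 3/4 = 1653.00 px.
Top offset = (4113 − 1653.00)/2 = 1230.00 px; left offset = 0.
Top-left is one-third across and one-third down within the crop:
x = 0.00 + 1 × 2204.00/3 ≈ 735; y = 1230.00 + 1 × 1653.00/3 ≈ 1781.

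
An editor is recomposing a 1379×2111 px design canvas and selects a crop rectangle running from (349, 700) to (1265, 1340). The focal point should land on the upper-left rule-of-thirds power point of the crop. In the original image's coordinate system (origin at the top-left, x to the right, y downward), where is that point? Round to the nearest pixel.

Crop width = 1265 − 349 = 916 px; one third is 305.33 px.
Crop height = 1340 − 700 = 640 px; one third is 213.33 px.
The upper-left point is one-third across and one-third down within the crop:
x = 349 + 1 × 305.33 ≈ 654; y = 700 + 1 × 213.33 ≈ 913.

x = 654 px, y = 913 px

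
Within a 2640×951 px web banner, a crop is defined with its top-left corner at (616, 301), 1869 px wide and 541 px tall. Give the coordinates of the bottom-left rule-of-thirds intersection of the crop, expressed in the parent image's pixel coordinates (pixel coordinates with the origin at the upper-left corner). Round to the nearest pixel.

One third of the crop width 1869 is 623.00 px.
One third of the crop height 541 is 180.33 px.
The bottom-left point is one-third across and two-thirds down within the crop:
x = 616 + 1 × 623.00 ≈ 1239; y = 301 + 2 × 180.33 ≈ 662.

(1239, 662)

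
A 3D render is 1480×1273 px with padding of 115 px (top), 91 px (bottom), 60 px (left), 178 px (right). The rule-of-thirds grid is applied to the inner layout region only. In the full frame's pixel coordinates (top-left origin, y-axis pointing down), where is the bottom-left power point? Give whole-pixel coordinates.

(474, 826)

Content width = 1480 − 60 − 178 = 1242 px; content height = 1273 − 115 − 91 = 1067 px.
Bottom-left is one-third across and two-thirds down within the inner layout region.
x = 60 + 1 × 1242/3 = 60 + 414.00 ≈ 474
y = 115 + 2 × 1067/3 = 115 + 711.33 ≈ 826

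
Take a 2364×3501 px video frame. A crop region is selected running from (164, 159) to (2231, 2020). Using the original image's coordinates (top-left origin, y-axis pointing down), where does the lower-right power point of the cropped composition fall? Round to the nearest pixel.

Crop width = 2231 − 164 = 2067 px; one third is 689.00 px.
Crop height = 2020 − 159 = 1861 px; one third is 620.33 px.
The lower-right point is two-thirds across and two-thirds down within the crop:
x = 164 + 2 × 689.00 ≈ 1542; y = 159 + 2 × 620.33 ≈ 1400.

x = 1542 px, y = 1400 px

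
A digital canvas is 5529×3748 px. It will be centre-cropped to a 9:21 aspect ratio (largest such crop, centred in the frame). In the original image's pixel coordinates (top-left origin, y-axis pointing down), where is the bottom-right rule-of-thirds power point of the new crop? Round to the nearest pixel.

5529/3748 > 9/21, so the 9:21 crop keeps the full height 3748 and trims width to 3748 × 9/21 = 1606.29 px.
Left offset = (5529 − 1606.29)/2 = 1961.36 px; top offset = 0.
Bottom-right is two-thirds across and two-thirds down within the crop:
x = 1961.36 + 2 × 1606.29/3 ≈ 3032; y = 0.00 + 2 × 3748.00/3 ≈ 2499.

(3032, 2499)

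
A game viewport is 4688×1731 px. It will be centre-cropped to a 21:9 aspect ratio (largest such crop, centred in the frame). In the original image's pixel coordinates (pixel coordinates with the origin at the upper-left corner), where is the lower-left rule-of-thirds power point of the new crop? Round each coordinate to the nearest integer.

x = 1671 px, y = 1154 px

4688/1731 > 21/9, so the 21:9 crop keeps the full height 1731 and trims width to 1731 × 21/9 = 4039.00 px.
Left offset = (4688 − 4039.00)/2 = 324.50 px; top offset = 0.
Lower-left is one-third across and two-thirds down within the crop:
x = 324.50 + 1 × 4039.00/3 ≈ 1671; y = 0.00 + 2 × 1731.00/3 ≈ 1154.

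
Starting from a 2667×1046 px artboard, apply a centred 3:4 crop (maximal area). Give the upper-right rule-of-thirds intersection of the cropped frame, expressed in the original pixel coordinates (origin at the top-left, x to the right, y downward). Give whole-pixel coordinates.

(1464, 349)

2667/1046 > 3/4, so the 3:4 crop keeps the full height 1046 and trims width to 1046 × 3/4 = 784.50 px.
Left offset = (2667 − 784.50)/2 = 941.25 px; top offset = 0.
Upper-right is two-thirds across and one-third down within the crop:
x = 941.25 + 2 × 784.50/3 ≈ 1464; y = 0.00 + 1 × 1046.00/3 ≈ 349.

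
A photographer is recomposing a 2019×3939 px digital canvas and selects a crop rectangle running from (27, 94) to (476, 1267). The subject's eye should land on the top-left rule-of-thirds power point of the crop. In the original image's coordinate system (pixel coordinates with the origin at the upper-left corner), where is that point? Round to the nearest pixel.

Crop width = 476 − 27 = 449 px; one third is 149.67 px.
Crop height = 1267 − 94 = 1173 px; one third is 391.00 px.
The top-left point is one-third across and one-third down within the crop:
x = 27 + 1 × 149.67 ≈ 177; y = 94 + 1 × 391.00 ≈ 485.

(177, 485)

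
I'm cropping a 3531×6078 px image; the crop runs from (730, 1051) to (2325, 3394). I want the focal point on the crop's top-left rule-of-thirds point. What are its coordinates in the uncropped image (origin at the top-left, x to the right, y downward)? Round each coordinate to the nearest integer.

x = 1262 px, y = 1832 px

Crop width = 2325 − 730 = 1595 px; one third is 531.67 px.
Crop height = 3394 − 1051 = 2343 px; one third is 781.00 px.
The top-left point is one-third across and one-third down within the crop:
x = 730 + 1 × 531.67 ≈ 1262; y = 1051 + 1 × 781.00 ≈ 1832.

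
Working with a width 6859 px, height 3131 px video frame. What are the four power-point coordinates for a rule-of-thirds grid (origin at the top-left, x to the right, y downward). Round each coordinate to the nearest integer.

One third of 6859 is 2286.33; one third of 3131 is 1043.67.
Vertical third lines at x = 2286 and x = 4573; horizontal third lines at y = 1044 and y = 2087.

(2286, 1044), (4573, 1044), (2286, 2087), (4573, 2087)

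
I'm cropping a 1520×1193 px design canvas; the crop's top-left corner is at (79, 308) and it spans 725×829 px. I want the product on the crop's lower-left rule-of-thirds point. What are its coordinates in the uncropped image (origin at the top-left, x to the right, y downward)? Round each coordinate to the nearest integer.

x = 321 px, y = 861 px

One third of the crop width 725 is 241.67 px.
One third of the crop height 829 is 276.33 px.
The lower-left point is one-third across and two-thirds down within the crop:
x = 79 + 1 × 241.67 ≈ 321; y = 308 + 2 × 276.33 ≈ 861.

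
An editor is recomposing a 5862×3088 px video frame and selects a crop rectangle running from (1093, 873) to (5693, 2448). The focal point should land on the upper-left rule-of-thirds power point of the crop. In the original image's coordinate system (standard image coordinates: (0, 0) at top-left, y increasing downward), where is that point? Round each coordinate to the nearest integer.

Crop width = 5693 − 1093 = 4600 px; one third is 1533.33 px.
Crop height = 2448 − 873 = 1575 px; one third is 525.00 px.
The upper-left point is one-third across and one-third down within the crop:
x = 1093 + 1 × 1533.33 ≈ 2626; y = 873 + 1 × 525.00 ≈ 1398.

(2626, 1398)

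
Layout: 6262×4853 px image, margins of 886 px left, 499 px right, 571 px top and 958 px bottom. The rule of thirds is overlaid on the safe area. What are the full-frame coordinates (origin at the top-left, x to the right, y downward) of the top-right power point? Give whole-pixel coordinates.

Content width = 6262 − 886 − 499 = 4877 px; content height = 4853 − 571 − 958 = 3324 px.
Top-right is two-thirds across and one-third down within the safe area.
x = 886 + 2 × 4877/3 = 886 + 3251.33 ≈ 4137
y = 571 + 1 × 3324/3 = 571 + 1108.00 ≈ 1679

x = 4137 px, y = 1679 px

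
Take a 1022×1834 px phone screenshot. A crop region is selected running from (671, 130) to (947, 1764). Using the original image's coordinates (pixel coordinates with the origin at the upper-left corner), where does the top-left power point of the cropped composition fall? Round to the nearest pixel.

Crop width = 947 − 671 = 276 px; one third is 92.00 px.
Crop height = 1764 − 130 = 1634 px; one third is 544.67 px.
The top-left point is one-third across and one-third down within the crop:
x = 671 + 1 × 92.00 ≈ 763; y = 130 + 1 × 544.67 ≈ 675.

x = 763 px, y = 675 px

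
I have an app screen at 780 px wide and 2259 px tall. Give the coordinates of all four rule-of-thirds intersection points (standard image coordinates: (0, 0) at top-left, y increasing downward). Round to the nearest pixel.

One third of 780 is 260; one third of 2259 is 753.
Vertical third lines at x = 260 and x = 520; horizontal third lines at y = 753 and y = 1506.

(260, 753), (520, 753), (260, 1506), (520, 1506)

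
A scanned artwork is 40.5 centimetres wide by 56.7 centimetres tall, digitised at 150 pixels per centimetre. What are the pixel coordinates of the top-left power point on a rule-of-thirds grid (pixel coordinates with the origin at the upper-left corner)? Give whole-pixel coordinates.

x = 2025 px, y = 2835 px

In pixels the canvas is 40.5 × 150 = 6075 wide and 56.7 × 150 = 8505 tall.
The top-left point is one-third across and one-third down:
x = 1 × 6075/3 ≈ 2025; y = 1 × 8505/3 ≈ 2835.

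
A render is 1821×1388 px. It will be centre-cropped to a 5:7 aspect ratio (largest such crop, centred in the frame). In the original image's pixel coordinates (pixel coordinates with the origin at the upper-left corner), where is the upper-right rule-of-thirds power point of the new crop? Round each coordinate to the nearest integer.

x = 1076 px, y = 463 px

1821/1388 > 5/7, so the 5:7 crop keeps the full height 1388 and trims width to 1388 × 5/7 = 991.43 px.
Left offset = (1821 − 991.43)/2 = 414.79 px; top offset = 0.
Upper-right is two-thirds across and one-third down within the crop:
x = 414.79 + 2 × 991.43/3 ≈ 1076; y = 0.00 + 1 × 1388.00/3 ≈ 463.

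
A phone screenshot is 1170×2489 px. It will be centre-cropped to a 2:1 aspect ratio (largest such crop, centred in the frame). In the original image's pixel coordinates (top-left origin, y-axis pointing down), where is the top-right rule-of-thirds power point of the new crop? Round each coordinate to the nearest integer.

1170/2489 < 2/1, so the 2:1 crop keeps the full width 1170 and trims height to 1170 × 1/2 = 585.00 px.
Top offset = (2489 − 585.00)/2 = 952.00 px; left offset = 0.
Top-right is two-thirds across and one-third down within the crop:
x = 0.00 + 2 × 1170.00/3 ≈ 780; y = 952.00 + 1 × 585.00/3 ≈ 1147.

(780, 1147)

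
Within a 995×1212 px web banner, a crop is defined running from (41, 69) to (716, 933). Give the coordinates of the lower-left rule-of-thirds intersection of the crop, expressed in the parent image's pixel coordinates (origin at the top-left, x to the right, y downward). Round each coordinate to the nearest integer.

(266, 645)

Crop width = 716 − 41 = 675 px; one third is 225.00 px.
Crop height = 933 − 69 = 864 px; one third is 288.00 px.
The lower-left point is one-third across and two-thirds down within the crop:
x = 41 + 1 × 225.00 ≈ 266; y = 69 + 2 × 288.00 ≈ 645.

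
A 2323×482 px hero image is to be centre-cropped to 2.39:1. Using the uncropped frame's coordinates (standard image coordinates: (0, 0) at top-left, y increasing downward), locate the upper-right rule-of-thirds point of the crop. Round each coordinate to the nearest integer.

(1353, 161)

2323/482 > 2.39/1, so the 2.39:1 crop keeps the full height 482 and trims width to 482 × 2.39/1 = 1151.98 px.
Left offset = (2323 − 1151.98)/2 = 585.51 px; top offset = 0.
Upper-right is two-thirds across and one-third down within the crop:
x = 585.51 + 2 × 1151.98/3 ≈ 1353; y = 0.00 + 1 × 482.00/3 ≈ 161.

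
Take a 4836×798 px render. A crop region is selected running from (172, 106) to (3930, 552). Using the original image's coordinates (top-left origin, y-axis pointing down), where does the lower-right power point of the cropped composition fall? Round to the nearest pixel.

Crop width = 3930 − 172 = 3758 px; one third is 1252.67 px.
Crop height = 552 − 106 = 446 px; one third is 148.67 px.
The lower-right point is two-thirds across and two-thirds down within the crop:
x = 172 + 2 × 1252.67 ≈ 2677; y = 106 + 2 × 148.67 ≈ 403.

(2677, 403)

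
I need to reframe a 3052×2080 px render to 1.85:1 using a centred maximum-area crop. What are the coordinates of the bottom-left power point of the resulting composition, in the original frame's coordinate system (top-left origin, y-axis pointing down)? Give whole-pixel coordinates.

3052/2080 < 1.85/1, so the 1.85:1 crop keeps the full width 3052 and trims height to 3052 × 1/1.85 = 1649.73 px.
Top offset = (2080 − 1649.73)/2 = 215.14 px; left offset = 0.
Bottom-left is one-third across and two-thirds down within the crop:
x = 0.00 + 1 × 3052.00/3 ≈ 1017; y = 215.14 + 2 × 1649.73/3 ≈ 1315.

x = 1017 px, y = 1315 px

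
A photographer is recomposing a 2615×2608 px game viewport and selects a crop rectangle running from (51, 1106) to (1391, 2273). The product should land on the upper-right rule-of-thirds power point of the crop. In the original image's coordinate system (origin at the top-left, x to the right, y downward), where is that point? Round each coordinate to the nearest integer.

x = 944 px, y = 1495 px

Crop width = 1391 − 51 = 1340 px; one third is 446.67 px.
Crop height = 2273 − 1106 = 1167 px; one third is 389.00 px.
The upper-right point is two-thirds across and one-third down within the crop:
x = 51 + 2 × 446.67 ≈ 944; y = 1106 + 1 × 389.00 ≈ 1495.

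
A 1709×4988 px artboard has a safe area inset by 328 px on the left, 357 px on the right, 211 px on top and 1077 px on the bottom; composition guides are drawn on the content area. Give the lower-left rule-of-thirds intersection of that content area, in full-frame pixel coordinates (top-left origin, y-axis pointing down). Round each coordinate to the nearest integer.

Content width = 1709 − 328 − 357 = 1024 px; content height = 4988 − 211 − 1077 = 3700 px.
Lower-left is one-third across and two-thirds down within the content area.
x = 328 + 1 × 1024/3 = 328 + 341.33 ≈ 669
y = 211 + 2 × 3700/3 = 211 + 2466.67 ≈ 2678

(669, 2678)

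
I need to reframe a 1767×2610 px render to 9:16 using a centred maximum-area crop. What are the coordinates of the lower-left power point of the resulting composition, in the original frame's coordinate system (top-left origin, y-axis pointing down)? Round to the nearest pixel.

1767/2610 > 9/16, so the 9:16 crop keeps the full height 2610 and trims width to 2610 × 9/16 = 1468.12 px.
Left offset = (1767 − 1468.12)/2 = 149.44 px; top offset = 0.
Lower-left is one-third across and two-thirds down within the crop:
x = 149.44 + 1 × 1468.12/3 ≈ 639; y = 0.00 + 2 × 2610.00/3 ≈ 1740.

(639, 1740)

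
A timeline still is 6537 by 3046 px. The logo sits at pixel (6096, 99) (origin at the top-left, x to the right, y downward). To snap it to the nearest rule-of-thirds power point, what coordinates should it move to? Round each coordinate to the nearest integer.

Third lines: x ∈ {2179, 4358}, y ∈ {1015, 2031}.
6096 is closer to x = 4358; 99 is closer to y = 1015.
So the nearest intersection is the upper-right power point.

(4358, 1015)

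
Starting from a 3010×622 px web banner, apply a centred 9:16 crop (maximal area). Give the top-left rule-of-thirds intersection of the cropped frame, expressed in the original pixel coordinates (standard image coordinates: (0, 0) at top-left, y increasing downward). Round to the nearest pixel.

(1447, 207)

3010/622 > 9/16, so the 9:16 crop keeps the full height 622 and trims width to 622 × 9/16 = 349.88 px.
Left offset = (3010 − 349.88)/2 = 1330.06 px; top offset = 0.
Top-left is one-third across and one-third down within the crop:
x = 1330.06 + 1 × 349.88/3 ≈ 1447; y = 0.00 + 1 × 622.00/3 ≈ 207.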